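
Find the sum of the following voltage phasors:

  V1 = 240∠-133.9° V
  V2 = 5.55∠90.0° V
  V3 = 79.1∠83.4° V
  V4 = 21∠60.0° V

Step 1 — Convert each phasor to rectangular form:
  V1 = 240·(cos(-133.9°) + j·sin(-133.9°)) = -166.4 - j172.9 V
  V2 = 5.55·(cos(90.0°) + j·sin(90.0°)) = 0 + j5.55 V
  V3 = 79.1·(cos(83.4°) + j·sin(83.4°)) = 9.092 + j78.58 V
  V4 = 21·(cos(60.0°) + j·sin(60.0°)) = 10.5 + j18.19 V
Step 2 — Sum components: V_total = -146.8 - j70.62 V.
Step 3 — Convert to polar: |V_total| = 162.9 V, ∠V_total = -154.3°.

V_total = 162.9∠-154.3° V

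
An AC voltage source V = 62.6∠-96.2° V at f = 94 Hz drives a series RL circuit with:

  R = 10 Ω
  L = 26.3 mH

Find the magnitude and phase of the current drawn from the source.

Step 1 — Angular frequency: ω = 2π·f = 2π·94 = 590.6 rad/s.
Step 2 — Component impedances:
  R: Z = R = 10 Ω
  L: Z = jωL = j·590.6·0.0263 = 0 + j15.53 Ω
Step 3 — Series combination: Z_total = R + L = 10 + j15.53 Ω = 18.47∠57.2° Ω.
Step 4 — Source phasor: V = 62.6∠-96.2° V = -6.761 - j62.23 V.
Step 5 — Ohm's law: I = V / Z_total = (-6.761 - j62.23) / (10 + j15.53) = -3.031 - j1.516 A.
Step 6 — Convert to polar: |I| = 3.389 A, ∠I = -153.4°.

I = 3.389∠-153.4° A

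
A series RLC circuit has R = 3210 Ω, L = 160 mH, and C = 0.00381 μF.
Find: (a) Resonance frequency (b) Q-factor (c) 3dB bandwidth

Step 1 — Resonance: ω₀ = 1/√(LC) = 1/√(0.16·3.81e-09) = 4.05e+04 rad/s.
Step 2 — f₀ = ω₀/(2π) = 6446 Hz.
Step 3 — Series Q: Q = ω₀L/R = 4.05e+04·0.16/3210 = 2.019.
Step 4 — Bandwidth: Δω = ω₀/Q = 2.006e+04 rad/s; BW = Δω/(2π) = 3193 Hz.

(a) f₀ = 6446 Hz  (b) Q = 2.019  (c) BW = 3193 Hz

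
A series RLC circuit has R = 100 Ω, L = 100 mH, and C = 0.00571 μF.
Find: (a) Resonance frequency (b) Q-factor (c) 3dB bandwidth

Step 1 — Resonance: ω₀ = 1/√(LC) = 1/√(0.1·5.71e-09) = 4.185e+04 rad/s.
Step 2 — f₀ = ω₀/(2π) = 6660 Hz.
Step 3 — Series Q: Q = ω₀L/R = 4.185e+04·0.1/100 = 41.85.
Step 4 — Bandwidth: Δω = ω₀/Q = 1000 rad/s; BW = Δω/(2π) = 159.2 Hz.

(a) f₀ = 6660 Hz  (b) Q = 41.85  (c) BW = 159.2 Hz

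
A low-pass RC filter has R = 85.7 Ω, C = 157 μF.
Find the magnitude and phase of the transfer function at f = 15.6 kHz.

Step 1 — Angular frequency: ω = 2π·1.56e+04 = 9.802e+04 rad/s.
Step 2 — Transfer function: H(jω) = 1/(1 + jωRC).
Step 3 — Denominator: 1 + jωRC = 1 + j·9.802e+04·85.7·0.000157 = 1 + j1319.
Step 4 — H = 5.749e-07 - j0.0007583.
Step 5 — Magnitude: |H| = 0.0007583 (-62.4 dB); phase: φ = -90.0°.

|H| = 0.0007583 (-62.4 dB), φ = -90.0°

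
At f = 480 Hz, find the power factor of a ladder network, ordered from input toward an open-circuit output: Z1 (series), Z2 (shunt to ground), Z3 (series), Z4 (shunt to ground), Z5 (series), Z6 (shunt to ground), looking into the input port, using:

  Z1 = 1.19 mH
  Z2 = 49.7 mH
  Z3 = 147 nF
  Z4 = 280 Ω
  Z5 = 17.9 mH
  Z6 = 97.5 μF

Step 1 — Angular frequency: ω = 2π·f = 2π·480 = 3016 rad/s.
Step 2 — Component impedances:
  Z1: Z = jωL = j·3016·0.00119 = 0 + j3.589 Ω
  Z2: Z = jωL = j·3016·0.0497 = 0 + j149.9 Ω
  Z3: Z = 1/(jωC) = -j/(ω·C) = 0 - j2256 Ω
  Z4: Z = R = 280 Ω
  Z5: Z = jωL = j·3016·0.0179 = 0 + j53.99 Ω
  Z6: Z = 1/(jωC) = -j/(ω·C) = 0 - j3.401 Ω
Step 3 — Ladder network (open output): work backward from the far end, alternating series and parallel combinations. Z_in = 0.047 + j164.4 Ω = 164.4∠90.0° Ω.
Step 4 — Power factor: PF = cos(φ) = Re(Z)/|Z| = 0.047/164.4 = 0.0002859.
Step 5 — Type: Im(Z) = 164.4 ⇒ lagging (phase φ = 90.0°).

PF = 0.0002859 (lagging, φ = 90.0°)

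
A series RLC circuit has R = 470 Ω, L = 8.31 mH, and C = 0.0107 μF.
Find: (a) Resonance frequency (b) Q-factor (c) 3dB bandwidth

Step 1 — Resonance condition Im(Z)=0 gives ω₀ = 1/√(LC).
Step 2 — ω₀ = 1/√(0.00831·1.07e-08) = 1.06e+05 rad/s.
Step 3 — f₀ = ω₀/(2π) = 1.688e+04 Hz.
Step 4 — Series Q: Q = ω₀L/R = 1.06e+05·0.00831/470 = 1.875.
Step 5 — 3dB bandwidth: Δω = ω₀/Q = 5.656e+04 rad/s; BW = Δω/(2π) = 9002 Hz.

(a) f₀ = 1.688e+04 Hz  (b) Q = 1.875  (c) BW = 9002 Hz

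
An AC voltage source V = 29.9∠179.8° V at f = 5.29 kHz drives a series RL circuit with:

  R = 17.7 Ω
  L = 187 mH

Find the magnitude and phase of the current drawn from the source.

Step 1 — Angular frequency: ω = 2π·f = 2π·5290 = 3.324e+04 rad/s.
Step 2 — Component impedances:
  R: Z = R = 17.7 Ω
  L: Z = jωL = j·3.324e+04·0.187 = 0 + j6216 Ω
Step 3 — Series combination: Z_total = R + L = 17.7 + j6216 Ω = 6216∠89.8° Ω.
Step 4 — Source phasor: V = 29.9∠179.8° V = -29.9 + j0.1044 V.
Step 5 — Ohm's law: I = V / Z_total = (-29.9 + j0.1044) / (17.7 + j6216) = 3.093e-06 + j0.004811 A.
Step 6 — Convert to polar: |I| = 0.004811 A, ∠I = 90.0°.

I = 0.004811∠90.0° A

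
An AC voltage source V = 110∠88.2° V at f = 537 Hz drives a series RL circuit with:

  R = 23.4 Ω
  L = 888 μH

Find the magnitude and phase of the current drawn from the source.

Step 1 — Angular frequency: ω = 2π·f = 2π·537 = 3374 rad/s.
Step 2 — Component impedances:
  R: Z = R = 23.4 Ω
  L: Z = jωL = j·3374·0.000888 = 0 + j2.996 Ω
Step 3 — Series combination: Z_total = R + L = 23.4 + j2.996 Ω = 23.59∠7.3° Ω.
Step 4 — Source phasor: V = 110∠88.2° V = 3.455 + j109.9 V.
Step 5 — Ohm's law: I = V / Z_total = (3.455 + j109.9) / (23.4 + j2.996) = 0.7372 + j4.604 A.
Step 6 — Convert to polar: |I| = 4.663 A, ∠I = 80.9°.

I = 4.663∠80.9° A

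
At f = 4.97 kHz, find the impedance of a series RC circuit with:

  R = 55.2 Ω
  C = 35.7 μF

Step 1 — Angular frequency: ω = 2π·f = 2π·4970 = 3.123e+04 rad/s.
Step 2 — Component impedances:
  R: Z = R = 55.2 Ω
  C: Z = 1/(jωC) = -j/(ω·C) = 0 - j0.897 Ω
Step 3 — Series combination: Z_total = R + C = 55.2 - j0.897 Ω = 55.21∠-0.9° Ω.

Z = 55.2 - j0.897 Ω = 55.21∠-0.9° Ω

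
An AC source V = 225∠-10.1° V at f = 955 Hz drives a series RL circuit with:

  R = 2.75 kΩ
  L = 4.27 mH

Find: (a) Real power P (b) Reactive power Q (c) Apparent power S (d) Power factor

Step 1 — Angular frequency: ω = 2π·f = 2π·955 = 6000 rad/s.
Step 2 — Component impedances:
  R: Z = R = 2750 Ω
  L: Z = jωL = j·6000·0.00427 = 0 + j25.62 Ω
Step 3 — Series combination: Z_total = R + L = 2750 + j25.62 Ω = 2750∠0.5° Ω.
Step 4 — Source phasor: V = 225∠-10.1° V = 221.5 - j39.46 V.
Step 5 — Current: I = V / Z = 0.08041 - j0.0151 A = 0.08181∠-10.6° A.
Step 6 — Complex power: S = V·I* = 18.41 + j0.1715 VA.
Step 7 — Real power: P = Re(S) = 18.41 W.
Step 8 — Reactive power: Q = Im(S) = 0.1715 VAR.
Step 9 — Apparent power: |S| = 18.41 VA.
Step 10 — Power factor: PF = P/|S| = 1 (lagging).

(a) P = 18.41 W  (b) Q = 0.1715 VAR  (c) S = 18.41 VA  (d) PF = 1 (lagging)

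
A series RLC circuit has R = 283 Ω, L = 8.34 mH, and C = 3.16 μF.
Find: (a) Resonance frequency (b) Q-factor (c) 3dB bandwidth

Step 1 — Resonance: ω₀ = 1/√(LC) = 1/√(0.00834·3.16e-06) = 6160 rad/s.
Step 2 — f₀ = ω₀/(2π) = 980.4 Hz.
Step 3 — Series Q: Q = ω₀L/R = 6160·0.00834/283 = 0.1815.
Step 4 — Bandwidth: Δω = ω₀/Q = 3.393e+04 rad/s; BW = Δω/(2π) = 5401 Hz.

(a) f₀ = 980.4 Hz  (b) Q = 0.1815  (c) BW = 5401 Hz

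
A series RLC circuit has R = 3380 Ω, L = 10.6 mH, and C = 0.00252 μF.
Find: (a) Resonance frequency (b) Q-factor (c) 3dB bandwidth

Step 1 — Resonance: ω₀ = 1/√(LC) = 1/√(0.0106·2.52e-09) = 1.935e+05 rad/s.
Step 2 — f₀ = ω₀/(2π) = 3.079e+04 Hz.
Step 3 — Series Q: Q = ω₀L/R = 1.935e+05·0.0106/3380 = 0.6068.
Step 4 — Bandwidth: Δω = ω₀/Q = 3.189e+05 rad/s; BW = Δω/(2π) = 5.075e+04 Hz.

(a) f₀ = 3.079e+04 Hz  (b) Q = 0.6068  (c) BW = 5.075e+04 Hz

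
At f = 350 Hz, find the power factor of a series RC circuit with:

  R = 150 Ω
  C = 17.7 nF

Step 1 — Angular frequency: ω = 2π·f = 2π·350 = 2199 rad/s.
Step 2 — Component impedances:
  R: Z = R = 150 Ω
  C: Z = 1/(jωC) = -j/(ω·C) = 0 - j2.569e+04 Ω
Step 3 — Series combination: Z_total = R + C = 150 - j2.569e+04 Ω = 2.569e+04∠-89.7° Ω.
Step 4 — Power factor: PF = cos(φ) = Re(Z)/|Z| = 150/2.569e+04 = 0.005839.
Step 5 — Type: Im(Z) = -2.569e+04 ⇒ leading (phase φ = -89.7°).

PF = 0.005839 (leading, φ = -89.7°)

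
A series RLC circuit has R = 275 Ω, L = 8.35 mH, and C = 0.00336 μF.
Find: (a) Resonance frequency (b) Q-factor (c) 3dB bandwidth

Step 1 — Resonance condition Im(Z)=0 gives ω₀ = 1/√(LC).
Step 2 — ω₀ = 1/√(0.00835·3.36e-09) = 1.888e+05 rad/s.
Step 3 — f₀ = ω₀/(2π) = 3.005e+04 Hz.
Step 4 — Series Q: Q = ω₀L/R = 1.888e+05·0.00835/275 = 5.732.
Step 5 — 3dB bandwidth: Δω = ω₀/Q = 3.293e+04 rad/s; BW = Δω/(2π) = 5242 Hz.

(a) f₀ = 3.005e+04 Hz  (b) Q = 5.732  (c) BW = 5242 Hz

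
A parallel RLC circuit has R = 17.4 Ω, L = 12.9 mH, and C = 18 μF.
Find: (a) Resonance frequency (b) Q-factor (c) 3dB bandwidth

Step 1 — Resonance: ω₀ = 1/√(LC) = 1/√(0.0129·1.8e-05) = 2075 rad/s.
Step 2 — f₀ = ω₀/(2π) = 330.3 Hz.
Step 3 — Parallel Q: Q = R/(ω₀L) = 17.4/(2075·0.0129) = 0.65.
Step 4 — Bandwidth: Δω = ω₀/Q = 3193 rad/s; BW = Δω/(2π) = 508.2 Hz.

(a) f₀ = 330.3 Hz  (b) Q = 0.65  (c) BW = 508.2 Hz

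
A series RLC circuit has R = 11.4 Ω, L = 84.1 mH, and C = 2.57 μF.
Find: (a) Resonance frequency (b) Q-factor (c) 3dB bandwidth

Step 1 — Resonance: ω₀ = 1/√(LC) = 1/√(0.0841·2.57e-06) = 2151 rad/s.
Step 2 — f₀ = ω₀/(2π) = 342.3 Hz.
Step 3 — Series Q: Q = ω₀L/R = 2151·0.0841/11.4 = 15.87.
Step 4 — Bandwidth: Δω = ω₀/Q = 135.6 rad/s; BW = Δω/(2π) = 21.57 Hz.

(a) f₀ = 342.3 Hz  (b) Q = 15.87  (c) BW = 21.57 Hz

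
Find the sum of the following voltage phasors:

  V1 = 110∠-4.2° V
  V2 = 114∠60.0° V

Step 1 — Convert each phasor to rectangular form:
  V1 = 110·(cos(-4.2°) + j·sin(-4.2°)) = 109.7 - j8.056 V
  V2 = 114·(cos(60.0°) + j·sin(60.0°)) = 57 + j98.73 V
Step 2 — Sum components: V_total = 166.7 + j90.67 V.
Step 3 — Convert to polar: |V_total| = 189.8 V, ∠V_total = 28.5°.

V_total = 189.8∠28.5° V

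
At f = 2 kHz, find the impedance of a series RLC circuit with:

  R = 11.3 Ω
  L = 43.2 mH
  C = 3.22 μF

Step 1 — Angular frequency: ω = 2π·f = 2π·2000 = 1.257e+04 rad/s.
Step 2 — Component impedances:
  R: Z = R = 11.3 Ω
  L: Z = jωL = j·1.257e+04·0.0432 = 0 + j542.9 Ω
  C: Z = 1/(jωC) = -j/(ω·C) = 0 - j24.71 Ω
Step 3 — Series combination: Z_total = R + L + C = 11.3 + j518.2 Ω = 518.3∠88.8° Ω.

Z = 11.3 + j518.2 Ω = 518.3∠88.8° Ω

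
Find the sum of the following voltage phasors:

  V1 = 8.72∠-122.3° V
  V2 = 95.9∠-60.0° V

Step 1 — Convert each phasor to rectangular form:
  V1 = 8.72·(cos(-122.3°) + j·sin(-122.3°)) = -4.66 - j7.371 V
  V2 = 95.9·(cos(-60.0°) + j·sin(-60.0°)) = 47.95 - j83.05 V
Step 2 — Sum components: V_total = 43.29 - j90.42 V.
Step 3 — Convert to polar: |V_total| = 100.3 V, ∠V_total = -64.4°.

V_total = 100.3∠-64.4° V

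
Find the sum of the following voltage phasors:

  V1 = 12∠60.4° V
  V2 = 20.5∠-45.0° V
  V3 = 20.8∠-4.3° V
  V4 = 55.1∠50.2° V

Step 1 — Convert each phasor to rectangular form:
  V1 = 12·(cos(60.4°) + j·sin(60.4°)) = 5.927 + j10.43 V
  V2 = 20.5·(cos(-45.0°) + j·sin(-45.0°)) = 14.5 - j14.5 V
  V3 = 20.8·(cos(-4.3°) + j·sin(-4.3°)) = 20.74 - j1.56 V
  V4 = 55.1·(cos(50.2°) + j·sin(50.2°)) = 35.27 + j42.33 V
Step 2 — Sum components: V_total = 76.43 + j36.71 V.
Step 3 — Convert to polar: |V_total| = 84.79 V, ∠V_total = 25.7°.

V_total = 84.79∠25.7° V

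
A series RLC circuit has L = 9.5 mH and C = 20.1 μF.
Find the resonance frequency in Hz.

Step 1 — Resonance condition Im(Z)=0 gives ω₀ = 1/√(LC).
Step 2 — ω₀ = 1/√(0.0095·2.01e-05) = 2288 rad/s.
Step 3 — f₀ = ω₀/(2π) = 364.2 Hz.

f₀ = 364.2 Hz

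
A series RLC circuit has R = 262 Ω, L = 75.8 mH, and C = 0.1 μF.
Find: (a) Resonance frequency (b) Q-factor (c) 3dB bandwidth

Step 1 — Resonance condition Im(Z)=0 gives ω₀ = 1/√(LC).
Step 2 — ω₀ = 1/√(0.0758·1e-07) = 1.149e+04 rad/s.
Step 3 — f₀ = ω₀/(2π) = 1828 Hz.
Step 4 — Series Q: Q = ω₀L/R = 1.149e+04·0.0758/262 = 3.323.
Step 5 — 3dB bandwidth: Δω = ω₀/Q = 3456 rad/s; BW = Δω/(2π) = 550.1 Hz.

(a) f₀ = 1828 Hz  (b) Q = 3.323  (c) BW = 550.1 Hz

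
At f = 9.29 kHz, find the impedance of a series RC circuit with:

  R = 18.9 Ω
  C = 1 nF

Step 1 — Angular frequency: ω = 2π·f = 2π·9290 = 5.837e+04 rad/s.
Step 2 — Component impedances:
  R: Z = R = 18.9 Ω
  C: Z = 1/(jωC) = -j/(ω·C) = 0 - j1.713e+04 Ω
Step 3 — Series combination: Z_total = R + C = 18.9 - j1.713e+04 Ω = 1.713e+04∠-89.9° Ω.

Z = 18.9 - j1.713e+04 Ω = 1.713e+04∠-89.9° Ω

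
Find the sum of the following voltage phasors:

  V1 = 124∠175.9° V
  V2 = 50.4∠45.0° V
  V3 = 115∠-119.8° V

Step 1 — Convert each phasor to rectangular form:
  V1 = 124·(cos(175.9°) + j·sin(175.9°)) = -123.7 + j8.866 V
  V2 = 50.4·(cos(45.0°) + j·sin(45.0°)) = 35.64 + j35.64 V
  V3 = 115·(cos(-119.8°) + j·sin(-119.8°)) = -57.15 - j99.79 V
Step 2 — Sum components: V_total = -145.2 - j55.29 V.
Step 3 — Convert to polar: |V_total| = 155.4 V, ∠V_total = -159.2°.

V_total = 155.4∠-159.2° V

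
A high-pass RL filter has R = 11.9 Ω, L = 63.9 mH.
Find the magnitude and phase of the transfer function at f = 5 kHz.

Step 1 — Angular frequency: ω = 2π·5000 = 3.142e+04 rad/s.
Step 2 — Transfer function: H(jω) = jωL/(R + jωL).
Step 3 — Numerator jωL = j·2007; denominator R + jωL = 11.9 + j2007.
Step 4 — H = 1 + j0.005928.
Step 5 — Magnitude: |H| = 1 (-0.0 dB); phase: φ = 0.3°.

|H| = 1 (-0.0 dB), φ = 0.3°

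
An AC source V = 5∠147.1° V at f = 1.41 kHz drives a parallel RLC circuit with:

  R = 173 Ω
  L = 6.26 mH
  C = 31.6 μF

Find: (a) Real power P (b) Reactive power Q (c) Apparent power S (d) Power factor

Step 1 — Angular frequency: ω = 2π·f = 2π·1410 = 8859 rad/s.
Step 2 — Component impedances:
  R: Z = R = 173 Ω
  L: Z = jωL = j·8859·0.00626 = 0 + j55.46 Ω
  C: Z = 1/(jωC) = -j/(ω·C) = 0 - j3.572 Ω
Step 3 — Parallel combination: 1/Z_total = 1/R + 1/L + 1/C; Z_total = 0.08422 - j3.816 Ω = 3.817∠-88.7° Ω.
Step 4 — Source phasor: V = 5∠147.1° V = -4.198 + j2.716 V.
Step 5 — Current: I = V / Z = -0.7356 - j1.084 A = 1.31∠-124.2° A.
Step 6 — Complex power: S = V·I* = 0.1445 - j6.548 VA.
Step 7 — Real power: P = Re(S) = 0.1445 W.
Step 8 — Reactive power: Q = Im(S) = -6.548 VAR.
Step 9 — Apparent power: |S| = 6.55 VA.
Step 10 — Power factor: PF = P/|S| = 0.02206 (leading).

(a) P = 0.1445 W  (b) Q = -6.548 VAR  (c) S = 6.55 VA  (d) PF = 0.02206 (leading)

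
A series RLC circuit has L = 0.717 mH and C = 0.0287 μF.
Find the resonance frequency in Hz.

Step 1 — Resonance condition Im(Z)=0 gives ω₀ = 1/√(LC).
Step 2 — ω₀ = 1/√(0.000717·2.87e-08) = 2.204e+05 rad/s.
Step 3 — f₀ = ω₀/(2π) = 3.508e+04 Hz.

f₀ = 3.508e+04 Hz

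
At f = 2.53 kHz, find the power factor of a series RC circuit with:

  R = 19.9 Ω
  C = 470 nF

Step 1 — Angular frequency: ω = 2π·f = 2π·2530 = 1.59e+04 rad/s.
Step 2 — Component impedances:
  R: Z = R = 19.9 Ω
  C: Z = 1/(jωC) = -j/(ω·C) = 0 - j133.8 Ω
Step 3 — Series combination: Z_total = R + C = 19.9 - j133.8 Ω = 135.3∠-81.5° Ω.
Step 4 — Power factor: PF = cos(φ) = Re(Z)/|Z| = 19.9/135.3 = 0.1471.
Step 5 — Type: Im(Z) = -133.8 ⇒ leading (phase φ = -81.5°).

PF = 0.1471 (leading, φ = -81.5°)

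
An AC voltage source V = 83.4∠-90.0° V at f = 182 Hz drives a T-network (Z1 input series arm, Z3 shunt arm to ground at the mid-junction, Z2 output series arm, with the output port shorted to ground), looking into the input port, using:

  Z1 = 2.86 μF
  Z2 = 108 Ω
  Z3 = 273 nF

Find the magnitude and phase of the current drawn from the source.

Step 1 — Angular frequency: ω = 2π·f = 2π·182 = 1144 rad/s.
Step 2 — Component impedances:
  Z1: Z = 1/(jωC) = -j/(ω·C) = 0 - j305.8 Ω
  Z2: Z = R = 108 Ω
  Z3: Z = 1/(jωC) = -j/(ω·C) = 0 - j3203 Ω
Step 3 — With the output port shorted to ground, the output series arm Z2 runs from the junction to ground; the shunt arm Z3 also runs from the junction to ground. They appear in parallel: Z3 || Z2 = 107.9 - j3.637 Ω.
Step 4 — Series with input arm Z1: Z_in = Z1 + (Z3 || Z2) = 107.9 - j309.4 Ω = 327.7∠-70.8° Ω.
Step 5 — Source phasor: V = 83.4∠-90.0° V = 0 - j83.4 V.
Step 6 — Ohm's law: I = V / Z_total = (0 - j83.4) / (107.9 - j309.4) = 0.2403 - j0.0838 A.
Step 7 — Convert to polar: |I| = 0.2545 A, ∠I = -19.2°.

I = 0.2545∠-19.2° A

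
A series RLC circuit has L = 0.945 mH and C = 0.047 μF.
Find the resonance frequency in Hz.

Step 1 — Resonance condition Im(Z)=0 gives ω₀ = 1/√(LC).
Step 2 — ω₀ = 1/√(0.000945·4.7e-08) = 1.5e+05 rad/s.
Step 3 — f₀ = ω₀/(2π) = 2.388e+04 Hz.

f₀ = 2.388e+04 Hz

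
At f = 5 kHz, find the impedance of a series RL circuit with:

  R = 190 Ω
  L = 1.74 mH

Step 1 — Angular frequency: ω = 2π·f = 2π·5000 = 3.142e+04 rad/s.
Step 2 — Component impedances:
  R: Z = R = 190 Ω
  L: Z = jωL = j·3.142e+04·0.00174 = 0 + j54.66 Ω
Step 3 — Series combination: Z_total = R + L = 190 + j54.66 Ω = 197.7∠16.1° Ω.

Z = 190 + j54.66 Ω = 197.7∠16.1° Ω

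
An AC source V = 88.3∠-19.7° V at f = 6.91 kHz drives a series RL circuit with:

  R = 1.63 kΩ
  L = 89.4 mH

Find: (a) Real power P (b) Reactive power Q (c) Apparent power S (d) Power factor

Step 1 — Angular frequency: ω = 2π·f = 2π·6910 = 4.342e+04 rad/s.
Step 2 — Component impedances:
  R: Z = R = 1630 Ω
  L: Z = jωL = j·4.342e+04·0.0894 = 0 + j3881 Ω
Step 3 — Series combination: Z_total = R + L = 1630 + j3881 Ω = 4210∠67.2° Ω.
Step 4 — Source phasor: V = 88.3∠-19.7° V = 83.13 - j29.77 V.
Step 5 — Current: I = V / Z = 0.001127 - j0.02094 A = 0.02097∠-86.9° A.
Step 6 — Complex power: S = V·I* = 0.7171 + j1.708 VA.
Step 7 — Real power: P = Re(S) = 0.7171 W.
Step 8 — Reactive power: Q = Im(S) = 1.708 VAR.
Step 9 — Apparent power: |S| = 1.852 VA.
Step 10 — Power factor: PF = P/|S| = 0.3872 (lagging).

(a) P = 0.7171 W  (b) Q = 1.708 VAR  (c) S = 1.852 VA  (d) PF = 0.3872 (lagging)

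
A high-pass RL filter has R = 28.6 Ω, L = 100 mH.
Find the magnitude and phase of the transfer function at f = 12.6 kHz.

Step 1 — Angular frequency: ω = 2π·1.26e+04 = 7.917e+04 rad/s.
Step 2 — Transfer function: H(jω) = jωL/(R + jωL).
Step 3 — Numerator jωL = j·7917; denominator R + jωL = 28.6 + j7917.
Step 4 — H = 1 + j0.003613.
Step 5 — Magnitude: |H| = 1 (-0.0 dB); phase: φ = 0.2°.

|H| = 1 (-0.0 dB), φ = 0.2°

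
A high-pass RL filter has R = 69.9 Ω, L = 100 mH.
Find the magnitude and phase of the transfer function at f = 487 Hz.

Step 1 — Angular frequency: ω = 2π·487 = 3060 rad/s.
Step 2 — Transfer function: H(jω) = jωL/(R + jωL).
Step 3 — Numerator jωL = j·306; denominator R + jωL = 69.9 + j306.
Step 4 — H = 0.9504 + j0.2171.
Step 5 — Magnitude: |H| = 0.9749 (-0.2 dB); phase: φ = 12.9°.

|H| = 0.9749 (-0.2 dB), φ = 12.9°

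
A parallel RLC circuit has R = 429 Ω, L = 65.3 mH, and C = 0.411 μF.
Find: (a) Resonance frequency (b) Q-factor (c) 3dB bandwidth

Step 1 — Resonance: ω₀ = 1/√(LC) = 1/√(0.0653·4.11e-07) = 6104 rad/s.
Step 2 — f₀ = ω₀/(2π) = 971.5 Hz.
Step 3 — Parallel Q: Q = R/(ω₀L) = 429/(6104·0.0653) = 1.076.
Step 4 — Bandwidth: Δω = ω₀/Q = 5672 rad/s; BW = Δω/(2π) = 902.7 Hz.

(a) f₀ = 971.5 Hz  (b) Q = 1.076  (c) BW = 902.7 Hz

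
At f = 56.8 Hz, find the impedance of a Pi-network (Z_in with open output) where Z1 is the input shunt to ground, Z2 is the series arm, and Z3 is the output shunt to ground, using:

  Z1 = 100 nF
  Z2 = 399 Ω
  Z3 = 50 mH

Step 1 — Angular frequency: ω = 2π·f = 2π·56.8 = 356.9 rad/s.
Step 2 — Component impedances:
  Z1: Z = 1/(jωC) = -j/(ω·C) = 0 - j2.802e+04 Ω
  Z2: Z = R = 399 Ω
  Z3: Z = jωL = j·356.9·0.05 = 0 + j17.84 Ω
Step 3 — With open output, the series arm Z2 and the output shunt Z3 appear in series to ground: Z2 + Z3 = 399 + j17.84 Ω.
Step 4 — Parallel with input shunt Z1: Z_in = Z1 || (Z2 + Z3) = 399.4 + j12.16 Ω = 399.6∠1.7° Ω.

Z = 399.4 + j12.16 Ω = 399.6∠1.7° Ω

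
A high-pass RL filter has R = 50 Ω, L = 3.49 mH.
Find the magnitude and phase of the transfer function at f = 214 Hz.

Step 1 — Angular frequency: ω = 2π·214 = 1345 rad/s.
Step 2 — Transfer function: H(jω) = jωL/(R + jωL).
Step 3 — Numerator jωL = j·4.693; denominator R + jωL = 50 + j4.693.
Step 4 — H = 0.008732 + j0.09303.
Step 5 — Magnitude: |H| = 0.09344 (-20.6 dB); phase: φ = 84.6°.

|H| = 0.09344 (-20.6 dB), φ = 84.6°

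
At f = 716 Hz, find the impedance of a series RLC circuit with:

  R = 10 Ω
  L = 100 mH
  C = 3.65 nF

Step 1 — Angular frequency: ω = 2π·f = 2π·716 = 4499 rad/s.
Step 2 — Component impedances:
  R: Z = R = 10 Ω
  L: Z = jωL = j·4499·0.1 = 0 + j449.9 Ω
  C: Z = 1/(jωC) = -j/(ω·C) = 0 - j6.09e+04 Ω
Step 3 — Series combination: Z_total = R + L + C = 10 - j6.045e+04 Ω = 6.045e+04∠-90.0° Ω.

Z = 10 - j6.045e+04 Ω = 6.045e+04∠-90.0° Ω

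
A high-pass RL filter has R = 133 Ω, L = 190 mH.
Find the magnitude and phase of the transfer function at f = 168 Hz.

Step 1 — Angular frequency: ω = 2π·168 = 1056 rad/s.
Step 2 — Transfer function: H(jω) = jωL/(R + jωL).
Step 3 — Numerator jωL = j·200.6; denominator R + jωL = 133 + j200.6.
Step 4 — H = 0.6946 + j0.4606.
Step 5 — Magnitude: |H| = 0.8334 (-1.6 dB); phase: φ = 33.6°.

|H| = 0.8334 (-1.6 dB), φ = 33.6°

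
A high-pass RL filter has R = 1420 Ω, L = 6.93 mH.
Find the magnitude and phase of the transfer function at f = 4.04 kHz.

Step 1 — Angular frequency: ω = 2π·4040 = 2.538e+04 rad/s.
Step 2 — Transfer function: H(jω) = jωL/(R + jωL).
Step 3 — Numerator jωL = j·175.9; denominator R + jωL = 1420 + j175.9.
Step 4 — H = 0.01511 + j0.122.
Step 5 — Magnitude: |H| = 0.1229 (-18.2 dB); phase: φ = 82.9°.

|H| = 0.1229 (-18.2 dB), φ = 82.9°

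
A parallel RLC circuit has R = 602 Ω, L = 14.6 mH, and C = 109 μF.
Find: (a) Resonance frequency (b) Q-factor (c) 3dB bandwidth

Step 1 — Resonance: ω₀ = 1/√(LC) = 1/√(0.0146·0.000109) = 792.7 rad/s.
Step 2 — f₀ = ω₀/(2π) = 126.2 Hz.
Step 3 — Parallel Q: Q = R/(ω₀L) = 602/(792.7·0.0146) = 52.02.
Step 4 — Bandwidth: Δω = ω₀/Q = 15.24 rad/s; BW = Δω/(2π) = 2.425 Hz.

(a) f₀ = 126.2 Hz  (b) Q = 52.02  (c) BW = 2.425 Hz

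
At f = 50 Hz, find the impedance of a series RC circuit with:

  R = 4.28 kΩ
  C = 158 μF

Step 1 — Angular frequency: ω = 2π·f = 2π·50 = 314.2 rad/s.
Step 2 — Component impedances:
  R: Z = R = 4280 Ω
  C: Z = 1/(jωC) = -j/(ω·C) = 0 - j20.15 Ω
Step 3 — Series combination: Z_total = R + C = 4280 - j20.15 Ω = 4280∠-0.3° Ω.

Z = 4280 - j20.15 Ω = 4280∠-0.3° Ω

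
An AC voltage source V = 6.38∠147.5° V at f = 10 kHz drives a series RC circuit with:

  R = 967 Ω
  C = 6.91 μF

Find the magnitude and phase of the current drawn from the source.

Step 1 — Angular frequency: ω = 2π·f = 2π·1e+04 = 6.283e+04 rad/s.
Step 2 — Component impedances:
  R: Z = R = 967 Ω
  C: Z = 1/(jωC) = -j/(ω·C) = 0 - j2.303 Ω
Step 3 — Series combination: Z_total = R + C = 967 - j2.303 Ω = 967∠-0.1° Ω.
Step 4 — Source phasor: V = 6.38∠147.5° V = -5.381 + j3.428 V.
Step 5 — Ohm's law: I = V / Z_total = (-5.381 + j3.428) / (967 - j2.303) = -0.005573 + j0.003532 A.
Step 6 — Convert to polar: |I| = 0.006598 A, ∠I = 147.6°.

I = 0.006598∠147.6° A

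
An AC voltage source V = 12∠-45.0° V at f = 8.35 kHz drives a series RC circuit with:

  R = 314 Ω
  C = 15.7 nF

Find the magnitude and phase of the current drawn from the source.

Step 1 — Angular frequency: ω = 2π·f = 2π·8350 = 5.246e+04 rad/s.
Step 2 — Component impedances:
  R: Z = R = 314 Ω
  C: Z = 1/(jωC) = -j/(ω·C) = 0 - j1214 Ω
Step 3 — Series combination: Z_total = R + C = 314 - j1214 Ω = 1254∠-75.5° Ω.
Step 4 — Source phasor: V = 12∠-45.0° V = 8.485 - j8.485 V.
Step 5 — Ohm's law: I = V / Z_total = (8.485 - j8.485) / (314 - j1214) = 0.008245 + j0.004857 A.
Step 6 — Convert to polar: |I| = 0.009569 A, ∠I = 30.5°.

I = 0.009569∠30.5° A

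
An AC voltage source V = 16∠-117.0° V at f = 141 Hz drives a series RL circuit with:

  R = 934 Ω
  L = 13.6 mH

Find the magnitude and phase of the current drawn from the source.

Step 1 — Angular frequency: ω = 2π·f = 2π·141 = 885.9 rad/s.
Step 2 — Component impedances:
  R: Z = R = 934 Ω
  L: Z = jωL = j·885.9·0.0136 = 0 + j12.05 Ω
Step 3 — Series combination: Z_total = R + L = 934 + j12.05 Ω = 934.1∠0.7° Ω.
Step 4 — Source phasor: V = 16∠-117.0° V = -7.264 - j14.26 V.
Step 5 — Ohm's law: I = V / Z_total = (-7.264 - j14.26) / (934 + j12.05) = -0.007973 - j0.01516 A.
Step 6 — Convert to polar: |I| = 0.01713 A, ∠I = -117.7°.

I = 0.01713∠-117.7° A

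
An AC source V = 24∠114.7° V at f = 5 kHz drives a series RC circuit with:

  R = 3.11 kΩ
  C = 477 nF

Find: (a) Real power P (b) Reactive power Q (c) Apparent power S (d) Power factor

Step 1 — Angular frequency: ω = 2π·f = 2π·5000 = 3.142e+04 rad/s.
Step 2 — Component impedances:
  R: Z = R = 3110 Ω
  C: Z = 1/(jωC) = -j/(ω·C) = 0 - j66.73 Ω
Step 3 — Series combination: Z_total = R + C = 3110 - j66.73 Ω = 3111∠-1.2° Ω.
Step 4 — Source phasor: V = 24∠114.7° V = -10.03 + j21.8 V.
Step 5 — Current: I = V / Z = -0.003374 + j0.006939 A = 0.007715∠115.9° A.
Step 6 — Complex power: S = V·I* = 0.1851 - j0.003972 VA.
Step 7 — Real power: P = Re(S) = 0.1851 W.
Step 8 — Reactive power: Q = Im(S) = -0.003972 VAR.
Step 9 — Apparent power: |S| = 0.1852 VA.
Step 10 — Power factor: PF = P/|S| = 0.9998 (leading).

(a) P = 0.1851 W  (b) Q = -0.003972 VAR  (c) S = 0.1852 VA  (d) PF = 0.9998 (leading)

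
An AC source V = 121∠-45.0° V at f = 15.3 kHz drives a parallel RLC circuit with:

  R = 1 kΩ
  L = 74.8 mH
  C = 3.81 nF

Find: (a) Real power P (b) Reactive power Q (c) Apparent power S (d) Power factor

Step 1 — Angular frequency: ω = 2π·f = 2π·1.53e+04 = 9.613e+04 rad/s.
Step 2 — Component impedances:
  R: Z = R = 1000 Ω
  L: Z = jωL = j·9.613e+04·0.0748 = 0 + j7191 Ω
  C: Z = 1/(jωC) = -j/(ω·C) = 0 - j2730 Ω
Step 3 — Parallel combination: 1/Z_total = 1/R + 1/L + 1/C; Z_total = 950.9 - j216 Ω = 975.1∠-12.8° Ω.
Step 4 — Source phasor: V = 121∠-45.0° V = 85.56 - j85.56 V.
Step 5 — Current: I = V / Z = 0.105 - j0.06612 A = 0.1241∠-32.2° A.
Step 6 — Complex power: S = V·I* = 14.64 - j3.326 VA.
Step 7 — Real power: P = Re(S) = 14.64 W.
Step 8 — Reactive power: Q = Im(S) = -3.326 VAR.
Step 9 — Apparent power: |S| = 15.01 VA.
Step 10 — Power factor: PF = P/|S| = 0.9751 (leading).

(a) P = 14.64 W  (b) Q = -3.326 VAR  (c) S = 15.01 VA  (d) PF = 0.9751 (leading)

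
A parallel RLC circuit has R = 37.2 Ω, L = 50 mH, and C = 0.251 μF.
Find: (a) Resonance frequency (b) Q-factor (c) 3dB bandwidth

Step 1 — Resonance: ω₀ = 1/√(LC) = 1/√(0.05·2.51e-07) = 8926 rad/s.
Step 2 — f₀ = ω₀/(2π) = 1421 Hz.
Step 3 — Parallel Q: Q = R/(ω₀L) = 37.2/(8926·0.05) = 0.08335.
Step 4 — Bandwidth: Δω = ω₀/Q = 1.071e+05 rad/s; BW = Δω/(2π) = 1.705e+04 Hz.

(a) f₀ = 1421 Hz  (b) Q = 0.08335  (c) BW = 1.705e+04 Hz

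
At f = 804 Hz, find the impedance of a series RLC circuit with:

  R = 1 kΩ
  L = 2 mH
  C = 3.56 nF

Step 1 — Angular frequency: ω = 2π·f = 2π·804 = 5052 rad/s.
Step 2 — Component impedances:
  R: Z = R = 1000 Ω
  L: Z = jωL = j·5052·0.002 = 0 + j10.1 Ω
  C: Z = 1/(jωC) = -j/(ω·C) = 0 - j5.561e+04 Ω
Step 3 — Series combination: Z_total = R + L + C = 1000 - j5.559e+04 Ω = 5.56e+04∠-89.0° Ω.

Z = 1000 - j5.559e+04 Ω = 5.56e+04∠-89.0° Ω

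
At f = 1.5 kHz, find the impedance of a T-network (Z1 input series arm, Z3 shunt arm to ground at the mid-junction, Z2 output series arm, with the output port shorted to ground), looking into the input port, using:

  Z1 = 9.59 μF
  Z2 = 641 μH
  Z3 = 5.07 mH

Step 1 — Angular frequency: ω = 2π·f = 2π·1500 = 9425 rad/s.
Step 2 — Component impedances:
  Z1: Z = 1/(jωC) = -j/(ω·C) = 0 - j11.06 Ω
  Z2: Z = jωL = j·9425·0.000641 = 0 + j6.041 Ω
  Z3: Z = jωL = j·9425·0.00507 = 0 + j47.78 Ω
Step 3 — With the output port shorted to ground, the output series arm Z2 runs from the junction to ground; the shunt arm Z3 also runs from the junction to ground. They appear in parallel: Z3 || Z2 = 0 + j5.363 Ω.
Step 4 — Series with input arm Z1: Z_in = Z1 + (Z3 || Z2) = 0 - j5.701 Ω = 5.701∠-90.0° Ω.

Z = 0 - j5.701 Ω = 5.701∠-90.0° Ω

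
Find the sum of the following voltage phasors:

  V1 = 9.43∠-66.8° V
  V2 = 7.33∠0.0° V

Step 1 — Convert each phasor to rectangular form:
  V1 = 9.43·(cos(-66.8°) + j·sin(-66.8°)) = 3.715 - j8.667 V
  V2 = 7.33·(cos(0.0°) + j·sin(0.0°)) = 7.33 V
Step 2 — Sum components: V_total = 11.04 - j8.667 V.
Step 3 — Convert to polar: |V_total| = 14.04 V, ∠V_total = -38.1°.

V_total = 14.04∠-38.1° V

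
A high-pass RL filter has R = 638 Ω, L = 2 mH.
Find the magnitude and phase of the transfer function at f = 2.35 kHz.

Step 1 — Angular frequency: ω = 2π·2350 = 1.477e+04 rad/s.
Step 2 — Transfer function: H(jω) = jωL/(R + jωL).
Step 3 — Numerator jωL = j·29.53; denominator R + jωL = 638 + j29.53.
Step 4 — H = 0.002138 + j0.04619.
Step 5 — Magnitude: |H| = 0.04624 (-26.7 dB); phase: φ = 87.3°.

|H| = 0.04624 (-26.7 dB), φ = 87.3°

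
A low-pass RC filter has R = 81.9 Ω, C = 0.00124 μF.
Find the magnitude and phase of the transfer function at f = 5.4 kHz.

Step 1 — Angular frequency: ω = 2π·5400 = 3.393e+04 rad/s.
Step 2 — Transfer function: H(jω) = 1/(1 + jωRC).
Step 3 — Denominator: 1 + jωRC = 1 + j·3.393e+04·81.9·1.24e-09 = 1 + j0.003446.
Step 4 — H = 1 - j0.003446.
Step 5 — Magnitude: |H| = 1 (-0.0 dB); phase: φ = -0.2°.

|H| = 1 (-0.0 dB), φ = -0.2°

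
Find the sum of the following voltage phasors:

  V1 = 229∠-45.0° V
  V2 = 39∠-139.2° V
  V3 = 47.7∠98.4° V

Step 1 — Convert each phasor to rectangular form:
  V1 = 229·(cos(-45.0°) + j·sin(-45.0°)) = 161.9 - j161.9 V
  V2 = 39·(cos(-139.2°) + j·sin(-139.2°)) = -29.52 - j25.48 V
  V3 = 47.7·(cos(98.4°) + j·sin(98.4°)) = -6.968 + j47.19 V
Step 2 — Sum components: V_total = 125.4 - j140.2 V.
Step 3 — Convert to polar: |V_total| = 188.1 V, ∠V_total = -48.2°.

V_total = 188.1∠-48.2° V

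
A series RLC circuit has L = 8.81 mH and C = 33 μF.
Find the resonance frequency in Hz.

Step 1 — Resonance condition Im(Z)=0 gives ω₀ = 1/√(LC).
Step 2 — ω₀ = 1/√(0.00881·3.3e-05) = 1855 rad/s.
Step 3 — f₀ = ω₀/(2π) = 295.2 Hz.

f₀ = 295.2 Hz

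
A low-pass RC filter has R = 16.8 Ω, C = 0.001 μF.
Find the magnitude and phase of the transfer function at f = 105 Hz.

Step 1 — Angular frequency: ω = 2π·105 = 659.7 rad/s.
Step 2 — Transfer function: H(jω) = 1/(1 + jωRC).
Step 3 — Denominator: 1 + jωRC = 1 + j·659.7·16.8·1e-09 = 1 + j1.108e-05.
Step 4 — H = 1 - j1.108e-05.
Step 5 — Magnitude: |H| = 1 (-0.0 dB); phase: φ = -0.0°.

|H| = 1 (-0.0 dB), φ = -0.0°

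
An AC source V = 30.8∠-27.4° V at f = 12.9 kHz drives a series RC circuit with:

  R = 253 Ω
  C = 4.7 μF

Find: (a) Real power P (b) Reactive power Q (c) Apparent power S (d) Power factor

Step 1 — Angular frequency: ω = 2π·f = 2π·1.29e+04 = 8.105e+04 rad/s.
Step 2 — Component impedances:
  R: Z = R = 253 Ω
  C: Z = 1/(jωC) = -j/(ω·C) = 0 - j2.625 Ω
Step 3 — Series combination: Z_total = R + C = 253 - j2.625 Ω = 253∠-0.6° Ω.
Step 4 — Source phasor: V = 30.8∠-27.4° V = 27.34 - j14.17 V.
Step 5 — Current: I = V / Z = 0.1087 - j0.0549 A = 0.1217∠-26.8° A.
Step 6 — Complex power: S = V·I* = 3.749 - j0.0389 VA.
Step 7 — Real power: P = Re(S) = 3.749 W.
Step 8 — Reactive power: Q = Im(S) = -0.0389 VAR.
Step 9 — Apparent power: |S| = 3.749 VA.
Step 10 — Power factor: PF = P/|S| = 0.9999 (leading).

(a) P = 3.749 W  (b) Q = -0.0389 VAR  (c) S = 3.749 VA  (d) PF = 0.9999 (leading)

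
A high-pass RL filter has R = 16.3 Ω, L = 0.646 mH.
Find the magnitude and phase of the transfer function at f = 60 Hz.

Step 1 — Angular frequency: ω = 2π·60 = 377 rad/s.
Step 2 — Transfer function: H(jω) = jωL/(R + jωL).
Step 3 — Numerator jωL = j·0.2435; denominator R + jωL = 16.3 + j0.2435.
Step 4 — H = 0.0002232 + j0.01494.
Step 5 — Magnitude: |H| = 0.01494 (-36.5 dB); phase: φ = 89.1°.

|H| = 0.01494 (-36.5 dB), φ = 89.1°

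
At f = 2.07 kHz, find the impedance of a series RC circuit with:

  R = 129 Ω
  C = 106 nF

Step 1 — Angular frequency: ω = 2π·f = 2π·2070 = 1.301e+04 rad/s.
Step 2 — Component impedances:
  R: Z = R = 129 Ω
  C: Z = 1/(jωC) = -j/(ω·C) = 0 - j725.3 Ω
Step 3 — Series combination: Z_total = R + C = 129 - j725.3 Ω = 736.7∠-79.9° Ω.

Z = 129 - j725.3 Ω = 736.7∠-79.9° Ω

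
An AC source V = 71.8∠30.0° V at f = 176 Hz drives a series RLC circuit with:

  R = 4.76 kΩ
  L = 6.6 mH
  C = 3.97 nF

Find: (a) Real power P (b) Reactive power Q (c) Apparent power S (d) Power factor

Step 1 — Angular frequency: ω = 2π·f = 2π·176 = 1106 rad/s.
Step 2 — Component impedances:
  R: Z = R = 4760 Ω
  L: Z = jωL = j·1106·0.0066 = 0 + j7.299 Ω
  C: Z = 1/(jωC) = -j/(ω·C) = 0 - j2.278e+05 Ω
Step 3 — Series combination: Z_total = R + L + C = 4760 - j2.278e+05 Ω = 2.278e+05∠-88.8° Ω.
Step 4 — Source phasor: V = 71.8∠30.0° V = 62.18 + j35.9 V.
Step 5 — Current: I = V / Z = -0.0001518 + j0.0002762 A = 0.0003152∠118.8° A.
Step 6 — Complex power: S = V·I* = 0.0004728 - j0.02262 VA.
Step 7 — Real power: P = Re(S) = 0.0004728 W.
Step 8 — Reactive power: Q = Im(S) = -0.02262 VAR.
Step 9 — Apparent power: |S| = 0.02263 VA.
Step 10 — Power factor: PF = P/|S| = 0.02089 (leading).

(a) P = 0.0004728 W  (b) Q = -0.02262 VAR  (c) S = 0.02263 VA  (d) PF = 0.02089 (leading)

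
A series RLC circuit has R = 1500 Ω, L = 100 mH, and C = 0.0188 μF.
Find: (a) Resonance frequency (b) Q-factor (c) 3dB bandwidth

Step 1 — Resonance condition Im(Z)=0 gives ω₀ = 1/√(LC).
Step 2 — ω₀ = 1/√(0.1·1.88e-08) = 2.306e+04 rad/s.
Step 3 — f₀ = ω₀/(2π) = 3671 Hz.
Step 4 — Series Q: Q = ω₀L/R = 2.306e+04·0.1/1500 = 1.538.
Step 5 — 3dB bandwidth: Δω = ω₀/Q = 1.5e+04 rad/s; BW = Δω/(2π) = 2387 Hz.

(a) f₀ = 3671 Hz  (b) Q = 1.538  (c) BW = 2387 Hz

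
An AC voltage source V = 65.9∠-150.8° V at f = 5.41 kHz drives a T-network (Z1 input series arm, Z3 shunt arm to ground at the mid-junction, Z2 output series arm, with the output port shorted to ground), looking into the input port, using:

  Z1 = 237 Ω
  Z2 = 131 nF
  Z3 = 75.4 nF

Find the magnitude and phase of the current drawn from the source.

Step 1 — Angular frequency: ω = 2π·f = 2π·5410 = 3.399e+04 rad/s.
Step 2 — Component impedances:
  Z1: Z = R = 237 Ω
  Z2: Z = 1/(jωC) = -j/(ω·C) = 0 - j224.6 Ω
  Z3: Z = 1/(jωC) = -j/(ω·C) = 0 - j390.2 Ω
Step 3 — With the output port shorted to ground, the output series arm Z2 runs from the junction to ground; the shunt arm Z3 also runs from the junction to ground. They appear in parallel: Z3 || Z2 = 0 - j142.5 Ω.
Step 4 — Series with input arm Z1: Z_in = Z1 + (Z3 || Z2) = 237 - j142.5 Ω = 276.6∠-31.0° Ω.
Step 5 — Source phasor: V = 65.9∠-150.8° V = -57.53 - j32.15 V.
Step 6 — Ohm's law: I = V / Z_total = (-57.53 - j32.15) / (237 - j142.5) = -0.1183 - j0.2068 A.
Step 7 — Convert to polar: |I| = 0.2383 A, ∠I = -119.8°.

I = 0.2383∠-119.8° A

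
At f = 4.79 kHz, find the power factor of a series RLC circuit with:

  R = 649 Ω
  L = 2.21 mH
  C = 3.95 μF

Step 1 — Angular frequency: ω = 2π·f = 2π·4790 = 3.01e+04 rad/s.
Step 2 — Component impedances:
  R: Z = R = 649 Ω
  L: Z = jωL = j·3.01e+04·0.00221 = 0 + j66.51 Ω
  C: Z = 1/(jωC) = -j/(ω·C) = 0 - j8.412 Ω
Step 3 — Series combination: Z_total = R + L + C = 649 + j58.1 Ω = 651.6∠5.1° Ω.
Step 4 — Power factor: PF = cos(φ) = Re(Z)/|Z| = 649/651.6 = 0.996.
Step 5 — Type: Im(Z) = 58.1 ⇒ lagging (phase φ = 5.1°).

PF = 0.996 (lagging, φ = 5.1°)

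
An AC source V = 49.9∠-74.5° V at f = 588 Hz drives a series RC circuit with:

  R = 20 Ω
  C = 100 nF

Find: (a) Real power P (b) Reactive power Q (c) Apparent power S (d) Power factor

Step 1 — Angular frequency: ω = 2π·f = 2π·588 = 3695 rad/s.
Step 2 — Component impedances:
  R: Z = R = 20 Ω
  C: Z = 1/(jωC) = -j/(ω·C) = 0 - j2707 Ω
Step 3 — Series combination: Z_total = R + C = 20 - j2707 Ω = 2707∠-89.6° Ω.
Step 4 — Source phasor: V = 49.9∠-74.5° V = 13.34 - j48.09 V.
Step 5 — Current: I = V / Z = 0.0178 + j0.004795 A = 0.01844∠15.1° A.
Step 6 — Complex power: S = V·I* = 0.006797 - j0.9199 VA.
Step 7 — Real power: P = Re(S) = 0.006797 W.
Step 8 — Reactive power: Q = Im(S) = -0.9199 VAR.
Step 9 — Apparent power: |S| = 0.9199 VA.
Step 10 — Power factor: PF = P/|S| = 0.007389 (leading).

(a) P = 0.006797 W  (b) Q = -0.9199 VAR  (c) S = 0.9199 VA  (d) PF = 0.007389 (leading)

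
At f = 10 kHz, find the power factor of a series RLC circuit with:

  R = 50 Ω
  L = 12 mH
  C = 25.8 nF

Step 1 — Angular frequency: ω = 2π·f = 2π·1e+04 = 6.283e+04 rad/s.
Step 2 — Component impedances:
  R: Z = R = 50 Ω
  L: Z = jωL = j·6.283e+04·0.012 = 0 + j754 Ω
  C: Z = 1/(jωC) = -j/(ω·C) = 0 - j616.9 Ω
Step 3 — Series combination: Z_total = R + L + C = 50 + j137.1 Ω = 145.9∠70.0° Ω.
Step 4 — Power factor: PF = cos(φ) = Re(Z)/|Z| = 50/145.94 = 0.3426.
Step 5 — Type: Im(Z) = 137.1 ⇒ lagging (phase φ = 70.0°).

PF = 0.3426 (lagging, φ = 70.0°)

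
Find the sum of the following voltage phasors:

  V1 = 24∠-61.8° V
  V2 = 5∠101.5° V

Step 1 — Convert each phasor to rectangular form:
  V1 = 24·(cos(-61.8°) + j·sin(-61.8°)) = 11.34 - j21.15 V
  V2 = 5·(cos(101.5°) + j·sin(101.5°)) = -0.9968 + j4.9 V
Step 2 — Sum components: V_total = 10.34 - j16.25 V.
Step 3 — Convert to polar: |V_total| = 19.26 V, ∠V_total = -57.5°.

V_total = 19.26∠-57.5° V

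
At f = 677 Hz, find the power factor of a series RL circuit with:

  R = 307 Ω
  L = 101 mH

Step 1 — Angular frequency: ω = 2π·f = 2π·677 = 4254 rad/s.
Step 2 — Component impedances:
  R: Z = R = 307 Ω
  L: Z = jωL = j·4254·0.101 = 0 + j429.6 Ω
Step 3 — Series combination: Z_total = R + L = 307 + j429.6 Ω = 528∠54.5° Ω.
Step 4 — Power factor: PF = cos(φ) = Re(Z)/|Z| = 307/528 = 0.5814.
Step 5 — Type: Im(Z) = 429.6 ⇒ lagging (phase φ = 54.5°).

PF = 0.5814 (lagging, φ = 54.5°)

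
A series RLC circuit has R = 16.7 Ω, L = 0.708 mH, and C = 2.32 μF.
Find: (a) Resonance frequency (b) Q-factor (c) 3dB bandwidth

Step 1 — Resonance: ω₀ = 1/√(LC) = 1/√(0.000708·2.32e-06) = 2.467e+04 rad/s.
Step 2 — f₀ = ω₀/(2π) = 3927 Hz.
Step 3 — Series Q: Q = ω₀L/R = 2.467e+04·0.000708/16.7 = 1.046.
Step 4 — Bandwidth: Δω = ω₀/Q = 2.359e+04 rad/s; BW = Δω/(2π) = 3754 Hz.

(a) f₀ = 3927 Hz  (b) Q = 1.046  (c) BW = 3754 Hz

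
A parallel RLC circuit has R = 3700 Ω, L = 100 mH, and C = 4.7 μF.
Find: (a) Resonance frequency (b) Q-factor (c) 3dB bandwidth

Step 1 — Resonance: ω₀ = 1/√(LC) = 1/√(0.1·4.7e-06) = 1459 rad/s.
Step 2 — f₀ = ω₀/(2π) = 232.2 Hz.
Step 3 — Parallel Q: Q = R/(ω₀L) = 3700/(1459·0.1) = 25.37.
Step 4 — Bandwidth: Δω = ω₀/Q = 57.5 rad/s; BW = Δω/(2π) = 9.152 Hz.

(a) f₀ = 232.2 Hz  (b) Q = 25.37  (c) BW = 9.152 Hz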